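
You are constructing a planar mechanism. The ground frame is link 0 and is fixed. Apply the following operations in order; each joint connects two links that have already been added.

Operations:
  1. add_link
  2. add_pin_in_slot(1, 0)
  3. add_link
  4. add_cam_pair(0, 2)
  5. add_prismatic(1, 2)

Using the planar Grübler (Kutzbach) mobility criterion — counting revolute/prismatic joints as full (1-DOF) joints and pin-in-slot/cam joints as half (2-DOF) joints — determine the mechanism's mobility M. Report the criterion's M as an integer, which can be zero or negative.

[1;0;0] (link 0 is ground)
L+ [2;0;0]
PS(1,0)∈J2 [2;0;1]
L+ [3;0;1]
C(0,2)∈J2 [3;0;2]
P(1,2)∈J1 [3;1;2]
mobility = 6 − 2 − 2 = 2

M = 2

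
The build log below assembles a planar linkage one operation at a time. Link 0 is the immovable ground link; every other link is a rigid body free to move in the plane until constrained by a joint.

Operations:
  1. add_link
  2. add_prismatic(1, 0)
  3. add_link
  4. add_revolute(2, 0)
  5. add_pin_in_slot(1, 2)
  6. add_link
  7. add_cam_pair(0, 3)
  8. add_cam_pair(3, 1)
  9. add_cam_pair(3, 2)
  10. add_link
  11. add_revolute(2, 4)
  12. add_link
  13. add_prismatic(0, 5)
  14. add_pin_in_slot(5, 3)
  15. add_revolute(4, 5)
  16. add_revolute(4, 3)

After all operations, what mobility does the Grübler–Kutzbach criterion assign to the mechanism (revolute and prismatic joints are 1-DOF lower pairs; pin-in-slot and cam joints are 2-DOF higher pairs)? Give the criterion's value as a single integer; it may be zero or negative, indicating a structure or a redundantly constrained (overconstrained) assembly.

(L,J1,J2)=(1,0,0); link0 fixed
link1: (2,0,0)
P 1-0 [J1]: (2,1,0)
link2: (3,1,0)
R 2-0 [J1]: (3,2,0)
PS 1-2 [J2]: (3,2,1)
link3: (4,2,1)
C 0-3 [J2]: (4,2,2)
C 3-1 [J2]: (4,2,3)
C 3-2 [J2]: (4,2,4)
link4: (5,2,4)
R 2-4 [J1]: (5,3,4)
link5: (6,3,4)
P 0-5 [J1]: (6,4,4)
PS 5-3 [J2]: (6,4,5)
R 4-5 [J1]: (6,5,5)
R 4-3 [J1]: (6,6,5)
Grübler: 3·5 − 2·6 − 5 = -2

M = -2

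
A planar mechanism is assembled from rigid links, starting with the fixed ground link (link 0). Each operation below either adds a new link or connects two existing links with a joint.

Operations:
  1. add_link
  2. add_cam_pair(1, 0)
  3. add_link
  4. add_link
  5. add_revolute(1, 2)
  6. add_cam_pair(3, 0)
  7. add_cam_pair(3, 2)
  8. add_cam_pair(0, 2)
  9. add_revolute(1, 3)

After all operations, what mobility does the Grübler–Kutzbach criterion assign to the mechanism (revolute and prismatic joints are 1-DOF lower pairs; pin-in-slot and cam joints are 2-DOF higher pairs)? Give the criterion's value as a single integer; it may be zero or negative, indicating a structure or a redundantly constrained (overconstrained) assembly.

M = 1

(L,J1,J2)=(1,0,0); link0 fixed
link1: (2,0,0)
C 1-0 [J2]: (2,0,1)
link2: (3,0,1)
link3: (4,0,1)
R 1-2 [J1]: (4,1,1)
C 3-0 [J2]: (4,1,2)
C 3-2 [J2]: (4,1,3)
C 0-2 [J2]: (4,1,4)
R 1-3 [J1]: (4,2,4)
Grübler: 3·3 − 2·2 − 4 = 1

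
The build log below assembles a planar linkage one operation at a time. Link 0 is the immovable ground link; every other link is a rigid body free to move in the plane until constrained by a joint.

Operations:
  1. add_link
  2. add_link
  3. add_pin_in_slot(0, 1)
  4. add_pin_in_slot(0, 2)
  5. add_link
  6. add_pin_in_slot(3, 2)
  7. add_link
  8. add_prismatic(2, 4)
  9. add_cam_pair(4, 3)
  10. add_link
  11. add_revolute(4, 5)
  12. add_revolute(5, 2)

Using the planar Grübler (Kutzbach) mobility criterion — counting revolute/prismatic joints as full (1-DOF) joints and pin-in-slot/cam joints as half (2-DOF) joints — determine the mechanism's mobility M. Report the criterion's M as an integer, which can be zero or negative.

ground; <1,0,0>
#1 <2,0,0>
#2 <3,0,0>
PS:0↔1 J2 <3,0,1>
PS:0↔2 J2 <3,0,2>
#3 <4,0,2>
PS:3↔2 J2 <4,0,3>
#4 <5,0,3>
P:2↔4 J1 <5,1,3>
C:4↔3 J2 <5,1,4>
#5 <6,1,4>
R:4↔5 J1 <6,2,4>
R:5↔2 J1 <6,3,4>
3×5 − 2×3 − 1×4 = 5

M = 5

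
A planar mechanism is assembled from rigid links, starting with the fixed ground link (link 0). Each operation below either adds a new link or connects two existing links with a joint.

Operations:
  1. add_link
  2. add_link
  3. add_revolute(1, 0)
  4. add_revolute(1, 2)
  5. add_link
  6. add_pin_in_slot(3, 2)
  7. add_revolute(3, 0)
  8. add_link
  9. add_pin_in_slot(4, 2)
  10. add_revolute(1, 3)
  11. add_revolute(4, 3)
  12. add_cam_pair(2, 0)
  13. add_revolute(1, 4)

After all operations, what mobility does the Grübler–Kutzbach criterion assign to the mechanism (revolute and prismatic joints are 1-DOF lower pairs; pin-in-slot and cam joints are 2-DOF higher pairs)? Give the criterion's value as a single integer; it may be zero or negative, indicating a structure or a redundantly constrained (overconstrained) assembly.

[1;0;0] (link 0 is ground)
L+ [2;0;0]
L+ [3;0;0]
R(1,0)∈J1 [3;1;0]
R(1,2)∈J1 [3;2;0]
L+ [4;2;0]
PS(3,2)∈J2 [4;2;1]
R(3,0)∈J1 [4;3;1]
L+ [5;3;1]
PS(4,2)∈J2 [5;3;2]
R(1,3)∈J1 [5;4;2]
R(4,3)∈J1 [5;5;2]
C(2,0)∈J2 [5;5;3]
R(1,4)∈J1 [5;6;3]
mobility = 12 − 12 − 3 = -3

M = -3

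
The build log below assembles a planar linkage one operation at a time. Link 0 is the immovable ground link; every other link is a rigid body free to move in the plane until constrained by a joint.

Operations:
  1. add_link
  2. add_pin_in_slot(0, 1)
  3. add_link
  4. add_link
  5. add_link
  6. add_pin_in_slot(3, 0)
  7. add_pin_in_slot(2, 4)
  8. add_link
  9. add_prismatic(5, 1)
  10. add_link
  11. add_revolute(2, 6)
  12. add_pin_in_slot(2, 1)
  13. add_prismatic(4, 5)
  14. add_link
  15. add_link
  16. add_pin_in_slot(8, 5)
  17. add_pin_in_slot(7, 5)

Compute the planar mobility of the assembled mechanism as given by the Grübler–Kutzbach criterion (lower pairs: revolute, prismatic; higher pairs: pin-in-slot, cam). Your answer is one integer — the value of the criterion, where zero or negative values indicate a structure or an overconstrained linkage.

M = 12

ground; <1,0,0>
#1 <2,0,0>
PS:0↔1 J2 <2,0,1>
#2 <3,0,1>
#3 <4,0,1>
#4 <5,0,1>
PS:3↔0 J2 <5,0,2>
PS:2↔4 J2 <5,0,3>
#5 <6,0,3>
P:5↔1 J1 <6,1,3>
#6 <7,1,3>
R:2↔6 J1 <7,2,3>
PS:2↔1 J2 <7,2,4>
P:4↔5 J1 <7,3,4>
#7 <8,3,4>
#8 <9,3,4>
PS:8↔5 J2 <9,3,5>
PS:7↔5 J2 <9,3,6>
3×8 − 2×3 − 1×6 = 12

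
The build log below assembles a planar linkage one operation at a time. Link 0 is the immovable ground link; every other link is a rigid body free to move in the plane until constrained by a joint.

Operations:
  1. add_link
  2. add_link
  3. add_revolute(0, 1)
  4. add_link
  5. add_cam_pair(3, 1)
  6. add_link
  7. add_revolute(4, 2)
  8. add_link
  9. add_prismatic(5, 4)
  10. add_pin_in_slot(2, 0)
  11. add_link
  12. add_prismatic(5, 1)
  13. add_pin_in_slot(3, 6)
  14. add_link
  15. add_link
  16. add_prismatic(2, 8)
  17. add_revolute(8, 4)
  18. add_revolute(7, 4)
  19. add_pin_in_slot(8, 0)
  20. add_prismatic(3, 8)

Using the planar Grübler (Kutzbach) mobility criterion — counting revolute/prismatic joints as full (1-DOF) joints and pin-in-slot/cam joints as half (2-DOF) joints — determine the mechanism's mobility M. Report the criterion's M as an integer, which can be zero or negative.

M = 4

[1;0;0] (link 0 is ground)
L+ [2;0;0]
L+ [3;0;0]
R(0,1)∈J1 [3;1;0]
L+ [4;1;0]
C(3,1)∈J2 [4;1;1]
L+ [5;1;1]
R(4,2)∈J1 [5;2;1]
L+ [6;2;1]
P(5,4)∈J1 [6;3;1]
PS(2,0)∈J2 [6;3;2]
L+ [7;3;2]
P(5,1)∈J1 [7;4;2]
PS(3,6)∈J2 [7;4;3]
L+ [8;4;3]
L+ [9;4;3]
P(2,8)∈J1 [9;5;3]
R(8,4)∈J1 [9;6;3]
R(7,4)∈J1 [9;7;3]
PS(8,0)∈J2 [9;7;4]
P(3,8)∈J1 [9;8;4]
mobility = 24 − 16 − 4 = 4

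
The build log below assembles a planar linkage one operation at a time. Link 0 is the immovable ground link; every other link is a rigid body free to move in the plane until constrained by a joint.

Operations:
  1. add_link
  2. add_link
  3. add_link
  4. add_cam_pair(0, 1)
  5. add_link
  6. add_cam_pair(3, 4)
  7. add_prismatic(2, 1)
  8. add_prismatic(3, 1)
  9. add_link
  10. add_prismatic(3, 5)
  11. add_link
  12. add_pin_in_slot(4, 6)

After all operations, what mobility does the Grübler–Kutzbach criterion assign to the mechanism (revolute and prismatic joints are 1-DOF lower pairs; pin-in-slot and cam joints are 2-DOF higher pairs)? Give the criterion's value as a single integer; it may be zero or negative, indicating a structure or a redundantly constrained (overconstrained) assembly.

M = 9

[1;0;0] (link 0 is ground)
L+ [2;0;0]
L+ [3;0;0]
L+ [4;0;0]
C(0,1)∈J2 [4;0;1]
L+ [5;0;1]
C(3,4)∈J2 [5;0;2]
P(2,1)∈J1 [5;1;2]
P(3,1)∈J1 [5;2;2]
L+ [6;2;2]
P(3,5)∈J1 [6;3;2]
L+ [7;3;2]
PS(4,6)∈J2 [7;3;3]
mobility = 18 − 6 − 3 = 9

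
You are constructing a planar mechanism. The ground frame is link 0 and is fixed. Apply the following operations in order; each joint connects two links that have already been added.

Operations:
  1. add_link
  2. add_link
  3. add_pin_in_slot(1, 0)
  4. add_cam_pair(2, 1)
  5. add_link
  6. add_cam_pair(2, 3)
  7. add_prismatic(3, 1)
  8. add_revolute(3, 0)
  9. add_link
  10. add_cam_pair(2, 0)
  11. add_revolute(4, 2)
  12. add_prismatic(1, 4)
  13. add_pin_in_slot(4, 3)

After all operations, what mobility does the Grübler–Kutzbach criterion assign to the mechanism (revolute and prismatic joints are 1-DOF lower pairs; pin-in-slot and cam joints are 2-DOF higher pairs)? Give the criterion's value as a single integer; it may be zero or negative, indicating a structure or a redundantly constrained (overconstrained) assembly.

link 0 = ground. State L|J1|J2 = 1|0|0
+link1  2|0|0
+link2  3|0|0
PS(1,0) f=2→J2  3|0|1
C(2,1) f=2→J2  3|0|2
+link3  4|0|2
C(2,3) f=2→J2  4|0|3
P(3,1) f=1→J1  4|1|3
R(3,0) f=1→J1  4|2|3
+link4  5|2|3
C(2,0) f=2→J2  5|2|4
R(4,2) f=1→J1  5|3|4
P(1,4) f=1→J1  5|4|4
PS(4,3) f=2→J2  5|4|5
M = 3(5−1)−2·4−5 = 12−8−5 = -1

M = -1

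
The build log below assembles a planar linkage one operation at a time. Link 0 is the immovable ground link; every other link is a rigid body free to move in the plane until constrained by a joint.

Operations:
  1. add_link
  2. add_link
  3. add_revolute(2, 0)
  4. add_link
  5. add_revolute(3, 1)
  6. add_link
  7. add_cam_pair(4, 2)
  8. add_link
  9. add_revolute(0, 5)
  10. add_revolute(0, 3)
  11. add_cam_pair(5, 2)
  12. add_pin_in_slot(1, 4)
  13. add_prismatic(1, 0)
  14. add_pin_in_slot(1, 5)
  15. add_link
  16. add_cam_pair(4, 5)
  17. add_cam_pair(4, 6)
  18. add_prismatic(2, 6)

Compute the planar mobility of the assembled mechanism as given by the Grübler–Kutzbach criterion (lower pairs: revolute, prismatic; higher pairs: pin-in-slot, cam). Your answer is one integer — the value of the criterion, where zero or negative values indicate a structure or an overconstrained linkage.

ground; <1,0,0>
#1 <2,0,0>
#2 <3,0,0>
R:2↔0 J1 <3,1,0>
#3 <4,1,0>
R:3↔1 J1 <4,2,0>
#4 <5,2,0>
C:4↔2 J2 <5,2,1>
#5 <6,2,1>
R:0↔5 J1 <6,3,1>
R:0↔3 J1 <6,4,1>
C:5↔2 J2 <6,4,2>
PS:1↔4 J2 <6,4,3>
P:1↔0 J1 <6,5,3>
PS:1↔5 J2 <6,5,4>
#6 <7,5,4>
C:4↔5 J2 <7,5,5>
C:4↔6 J2 <7,5,6>
P:2↔6 J1 <7,6,6>
3×6 − 2×6 − 1×6 = 0

M = 0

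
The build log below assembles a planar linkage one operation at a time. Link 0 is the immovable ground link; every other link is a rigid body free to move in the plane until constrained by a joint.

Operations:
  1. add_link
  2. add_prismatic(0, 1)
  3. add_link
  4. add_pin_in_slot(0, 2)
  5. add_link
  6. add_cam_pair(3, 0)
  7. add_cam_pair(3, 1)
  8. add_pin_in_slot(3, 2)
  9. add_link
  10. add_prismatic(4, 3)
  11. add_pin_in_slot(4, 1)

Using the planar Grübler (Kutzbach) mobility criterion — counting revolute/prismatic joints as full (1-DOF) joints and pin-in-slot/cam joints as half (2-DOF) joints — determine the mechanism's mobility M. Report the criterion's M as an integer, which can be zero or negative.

M = 3

(L,J1,J2)=(1,0,0); link0 fixed
link1: (2,0,0)
P 0-1 [J1]: (2,1,0)
link2: (3,1,0)
PS 0-2 [J2]: (3,1,1)
link3: (4,1,1)
C 3-0 [J2]: (4,1,2)
C 3-1 [J2]: (4,1,3)
PS 3-2 [J2]: (4,1,4)
link4: (5,1,4)
P 4-3 [J1]: (5,2,4)
PS 4-1 [J2]: (5,2,5)
Grübler: 3·4 − 2·2 − 5 = 3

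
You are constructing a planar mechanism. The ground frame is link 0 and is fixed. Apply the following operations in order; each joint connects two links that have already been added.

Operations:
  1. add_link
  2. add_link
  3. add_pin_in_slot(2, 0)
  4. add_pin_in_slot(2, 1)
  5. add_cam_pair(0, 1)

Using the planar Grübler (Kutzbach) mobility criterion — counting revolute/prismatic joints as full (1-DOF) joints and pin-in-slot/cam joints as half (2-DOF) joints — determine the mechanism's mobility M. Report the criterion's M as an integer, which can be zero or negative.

ground; <1,0,0>
#1 <2,0,0>
#2 <3,0,0>
PS:2↔0 J2 <3,0,1>
PS:2↔1 J2 <3,0,2>
C:0↔1 J2 <3,0,3>
3×2 − 2×0 − 1×3 = 3

M = 3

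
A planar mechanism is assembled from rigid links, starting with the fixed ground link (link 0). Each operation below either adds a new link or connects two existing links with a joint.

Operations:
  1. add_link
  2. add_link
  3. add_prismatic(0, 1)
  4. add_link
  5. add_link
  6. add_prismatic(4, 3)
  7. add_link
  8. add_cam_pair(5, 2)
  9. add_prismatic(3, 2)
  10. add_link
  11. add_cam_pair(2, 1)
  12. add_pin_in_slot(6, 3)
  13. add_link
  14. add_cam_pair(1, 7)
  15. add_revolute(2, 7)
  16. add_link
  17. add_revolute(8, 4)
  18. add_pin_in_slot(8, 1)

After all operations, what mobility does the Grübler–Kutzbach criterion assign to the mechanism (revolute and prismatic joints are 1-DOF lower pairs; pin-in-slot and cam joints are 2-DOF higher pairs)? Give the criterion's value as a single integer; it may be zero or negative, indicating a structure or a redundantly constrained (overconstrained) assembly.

M = 9

L=1 J1=0 J2=0
add link → L=2 J1=0 J2=0
add link → L=3 J1=0 J2=0
P@0,1 dof=1 J1 → L=3 J1=1 J2=0
add link → L=4 J1=1 J2=0
add link → L=5 J1=1 J2=0
P@4,3 dof=1 J1 → L=5 J1=2 J2=0
add link → L=6 J1=2 J2=0
C@5,2 dof=2 J2 → L=6 J1=2 J2=1
P@3,2 dof=1 J1 → L=6 J1=3 J2=1
add link → L=7 J1=3 J2=1
C@2,1 dof=2 J2 → L=7 J1=3 J2=2
PS@6,3 dof=2 J2 → L=7 J1=3 J2=3
add link → L=8 J1=3 J2=3
C@1,7 dof=2 J2 → L=8 J1=3 J2=4
R@2,7 dof=1 J1 → L=8 J1=4 J2=4
add link → L=9 J1=4 J2=4
R@8,4 dof=1 J1 → L=9 J1=5 J2=4
PS@8,1 dof=2 J2 → L=9 J1=5 J2=5
M=3(L−1)−2J1−J2=3·8−2·5−5=9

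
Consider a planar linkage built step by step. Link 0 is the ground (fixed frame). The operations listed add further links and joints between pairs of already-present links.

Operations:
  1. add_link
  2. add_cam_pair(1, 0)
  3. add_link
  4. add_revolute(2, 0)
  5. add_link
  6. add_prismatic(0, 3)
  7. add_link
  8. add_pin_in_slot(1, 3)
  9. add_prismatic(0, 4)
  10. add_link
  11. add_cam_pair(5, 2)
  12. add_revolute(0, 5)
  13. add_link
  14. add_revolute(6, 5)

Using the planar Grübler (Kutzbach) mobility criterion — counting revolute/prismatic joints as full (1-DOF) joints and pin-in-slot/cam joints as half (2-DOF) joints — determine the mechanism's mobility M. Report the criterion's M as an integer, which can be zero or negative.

M = 5

L=1 J1=0 J2=0
add link → L=2 J1=0 J2=0
C@1,0 dof=2 J2 → L=2 J1=0 J2=1
add link → L=3 J1=0 J2=1
R@2,0 dof=1 J1 → L=3 J1=1 J2=1
add link → L=4 J1=1 J2=1
P@0,3 dof=1 J1 → L=4 J1=2 J2=1
add link → L=5 J1=2 J2=1
PS@1,3 dof=2 J2 → L=5 J1=2 J2=2
P@0,4 dof=1 J1 → L=5 J1=3 J2=2
add link → L=6 J1=3 J2=2
C@5,2 dof=2 J2 → L=6 J1=3 J2=3
R@0,5 dof=1 J1 → L=6 J1=4 J2=3
add link → L=7 J1=4 J2=3
R@6,5 dof=1 J1 → L=7 J1=5 J2=3
M=3(L−1)−2J1−J2=3·6−2·5−3=5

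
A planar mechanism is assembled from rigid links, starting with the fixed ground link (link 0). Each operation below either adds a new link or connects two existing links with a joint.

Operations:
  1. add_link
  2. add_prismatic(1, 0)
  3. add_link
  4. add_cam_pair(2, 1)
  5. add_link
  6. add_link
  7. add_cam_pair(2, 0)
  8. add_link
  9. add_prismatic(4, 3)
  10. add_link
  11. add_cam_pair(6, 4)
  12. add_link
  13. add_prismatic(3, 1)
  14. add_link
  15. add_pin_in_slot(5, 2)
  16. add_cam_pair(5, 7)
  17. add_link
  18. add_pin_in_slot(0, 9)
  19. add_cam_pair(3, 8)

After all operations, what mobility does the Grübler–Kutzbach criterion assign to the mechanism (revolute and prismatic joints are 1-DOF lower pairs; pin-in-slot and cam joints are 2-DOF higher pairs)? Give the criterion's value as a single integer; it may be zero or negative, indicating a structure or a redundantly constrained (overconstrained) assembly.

M = 14

link 0 = ground. State L|J1|J2 = 1|0|0
+link1  2|0|0
P(1,0) f=1→J1  2|1|0
+link2  3|1|0
C(2,1) f=2→J2  3|1|1
+link3  4|1|1
+link4  5|1|1
C(2,0) f=2→J2  5|1|2
+link5  6|1|2
P(4,3) f=1→J1  6|2|2
+link6  7|2|2
C(6,4) f=2→J2  7|2|3
+link7  8|2|3
P(3,1) f=1→J1  8|3|3
+link8  9|3|3
PS(5,2) f=2→J2  9|3|4
C(5,7) f=2→J2  9|3|5
+link9  10|3|5
PS(0,9) f=2→J2  10|3|6
C(3,8) f=2→J2  10|3|7
M = 3(10−1)−2·3−7 = 27−6−7 = 14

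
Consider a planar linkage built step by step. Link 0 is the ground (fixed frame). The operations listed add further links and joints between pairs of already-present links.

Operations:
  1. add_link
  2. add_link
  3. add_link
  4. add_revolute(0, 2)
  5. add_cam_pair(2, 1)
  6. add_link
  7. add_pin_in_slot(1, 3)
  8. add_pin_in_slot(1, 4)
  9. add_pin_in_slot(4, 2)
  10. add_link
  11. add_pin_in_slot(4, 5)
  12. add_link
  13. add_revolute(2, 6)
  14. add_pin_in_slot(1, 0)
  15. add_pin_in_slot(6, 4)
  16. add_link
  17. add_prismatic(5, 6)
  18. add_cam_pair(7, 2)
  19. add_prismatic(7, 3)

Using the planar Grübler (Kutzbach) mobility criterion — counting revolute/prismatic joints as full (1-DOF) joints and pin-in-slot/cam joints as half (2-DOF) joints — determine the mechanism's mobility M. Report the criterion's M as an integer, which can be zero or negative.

M = 5

(L,J1,J2)=(1,0,0); link0 fixed
link1: (2,0,0)
link2: (3,0,0)
link3: (4,0,0)
R 0-2 [J1]: (4,1,0)
C 2-1 [J2]: (4,1,1)
link4: (5,1,1)
PS 1-3 [J2]: (5,1,2)
PS 1-4 [J2]: (5,1,3)
PS 4-2 [J2]: (5,1,4)
link5: (6,1,4)
PS 4-5 [J2]: (6,1,5)
link6: (7,1,5)
R 2-6 [J1]: (7,2,5)
PS 1-0 [J2]: (7,2,6)
PS 6-4 [J2]: (7,2,7)
link7: (8,2,7)
P 5-6 [J1]: (8,3,7)
C 7-2 [J2]: (8,3,8)
P 7-3 [J1]: (8,4,8)
Grübler: 3·7 − 2·4 − 8 = 5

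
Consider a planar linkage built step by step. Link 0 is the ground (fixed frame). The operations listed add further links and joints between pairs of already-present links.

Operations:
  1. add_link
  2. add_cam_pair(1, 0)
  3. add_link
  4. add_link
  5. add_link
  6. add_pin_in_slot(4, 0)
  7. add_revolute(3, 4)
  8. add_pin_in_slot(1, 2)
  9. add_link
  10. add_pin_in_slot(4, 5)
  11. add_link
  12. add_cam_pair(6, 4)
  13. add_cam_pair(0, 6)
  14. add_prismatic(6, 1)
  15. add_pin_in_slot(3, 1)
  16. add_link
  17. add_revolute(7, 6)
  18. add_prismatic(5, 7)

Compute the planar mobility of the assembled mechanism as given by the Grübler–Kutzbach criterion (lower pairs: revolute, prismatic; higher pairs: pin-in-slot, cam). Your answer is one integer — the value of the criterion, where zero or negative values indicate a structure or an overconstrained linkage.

M = 6

[1;0;0] (link 0 is ground)
L+ [2;0;0]
C(1,0)∈J2 [2;0;1]
L+ [3;0;1]
L+ [4;0;1]
L+ [5;0;1]
PS(4,0)∈J2 [5;0;2]
R(3,4)∈J1 [5;1;2]
PS(1,2)∈J2 [5;1;3]
L+ [6;1;3]
PS(4,5)∈J2 [6;1;4]
L+ [7;1;4]
C(6,4)∈J2 [7;1;5]
C(0,6)∈J2 [7;1;6]
P(6,1)∈J1 [7;2;6]
PS(3,1)∈J2 [7;2;7]
L+ [8;2;7]
R(7,6)∈J1 [8;3;7]
P(5,7)∈J1 [8;4;7]
mobility = 21 − 8 − 7 = 6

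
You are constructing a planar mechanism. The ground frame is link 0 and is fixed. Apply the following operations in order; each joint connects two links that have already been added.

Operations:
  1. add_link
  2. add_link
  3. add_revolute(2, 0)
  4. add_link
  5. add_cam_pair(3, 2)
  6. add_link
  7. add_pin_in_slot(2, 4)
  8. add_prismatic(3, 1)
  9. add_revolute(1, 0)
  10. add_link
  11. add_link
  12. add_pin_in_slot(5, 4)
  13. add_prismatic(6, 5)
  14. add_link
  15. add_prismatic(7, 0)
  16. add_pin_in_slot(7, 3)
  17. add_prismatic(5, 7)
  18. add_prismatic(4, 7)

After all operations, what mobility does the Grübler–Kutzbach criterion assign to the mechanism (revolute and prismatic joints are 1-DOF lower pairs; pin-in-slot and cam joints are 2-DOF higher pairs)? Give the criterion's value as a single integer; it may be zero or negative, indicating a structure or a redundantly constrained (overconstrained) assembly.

M = 3

[1;0;0] (link 0 is ground)
L+ [2;0;0]
L+ [3;0;0]
R(2,0)∈J1 [3;1;0]
L+ [4;1;0]
C(3,2)∈J2 [4;1;1]
L+ [5;1;1]
PS(2,4)∈J2 [5;1;2]
P(3,1)∈J1 [5;2;2]
R(1,0)∈J1 [5;3;2]
L+ [6;3;2]
L+ [7;3;2]
PS(5,4)∈J2 [7;3;3]
P(6,5)∈J1 [7;4;3]
L+ [8;4;3]
P(7,0)∈J1 [8;5;3]
PS(7,3)∈J2 [8;5;4]
P(5,7)∈J1 [8;6;4]
P(4,7)∈J1 [8;7;4]
mobility = 21 − 14 − 4 = 3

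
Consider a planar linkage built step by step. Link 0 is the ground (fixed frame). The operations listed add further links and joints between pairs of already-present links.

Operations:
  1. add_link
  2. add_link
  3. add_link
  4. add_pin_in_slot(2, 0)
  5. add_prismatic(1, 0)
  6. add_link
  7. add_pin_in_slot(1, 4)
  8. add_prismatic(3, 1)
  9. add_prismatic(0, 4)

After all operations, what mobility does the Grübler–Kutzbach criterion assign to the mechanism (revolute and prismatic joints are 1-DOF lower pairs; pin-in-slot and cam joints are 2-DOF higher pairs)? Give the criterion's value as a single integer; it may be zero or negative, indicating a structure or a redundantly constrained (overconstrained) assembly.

M = 4

(L,J1,J2)=(1,0,0); link0 fixed
link1: (2,0,0)
link2: (3,0,0)
link3: (4,0,0)
PS 2-0 [J2]: (4,0,1)
P 1-0 [J1]: (4,1,1)
link4: (5,1,1)
PS 1-4 [J2]: (5,1,2)
P 3-1 [J1]: (5,2,2)
P 0-4 [J1]: (5,3,2)
Grübler: 3·4 − 2·3 − 2 = 4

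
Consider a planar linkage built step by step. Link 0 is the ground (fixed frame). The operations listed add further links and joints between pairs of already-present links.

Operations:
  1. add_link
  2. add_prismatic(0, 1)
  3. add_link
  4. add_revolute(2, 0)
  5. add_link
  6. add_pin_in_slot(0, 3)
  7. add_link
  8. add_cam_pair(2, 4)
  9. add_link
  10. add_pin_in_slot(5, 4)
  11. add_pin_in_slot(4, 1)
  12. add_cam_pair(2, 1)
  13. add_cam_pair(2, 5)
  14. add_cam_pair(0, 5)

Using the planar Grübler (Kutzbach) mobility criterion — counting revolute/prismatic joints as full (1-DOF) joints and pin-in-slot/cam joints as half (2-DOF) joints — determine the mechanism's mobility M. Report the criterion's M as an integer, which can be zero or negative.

M = 4

(L,J1,J2)=(1,0,0); link0 fixed
link1: (2,0,0)
P 0-1 [J1]: (2,1,0)
link2: (3,1,0)
R 2-0 [J1]: (3,2,0)
link3: (4,2,0)
PS 0-3 [J2]: (4,2,1)
link4: (5,2,1)
C 2-4 [J2]: (5,2,2)
link5: (6,2,2)
PS 5-4 [J2]: (6,2,3)
PS 4-1 [J2]: (6,2,4)
C 2-1 [J2]: (6,2,5)
C 2-5 [J2]: (6,2,6)
C 0-5 [J2]: (6,2,7)
Grübler: 3·5 − 2·2 − 7 = 4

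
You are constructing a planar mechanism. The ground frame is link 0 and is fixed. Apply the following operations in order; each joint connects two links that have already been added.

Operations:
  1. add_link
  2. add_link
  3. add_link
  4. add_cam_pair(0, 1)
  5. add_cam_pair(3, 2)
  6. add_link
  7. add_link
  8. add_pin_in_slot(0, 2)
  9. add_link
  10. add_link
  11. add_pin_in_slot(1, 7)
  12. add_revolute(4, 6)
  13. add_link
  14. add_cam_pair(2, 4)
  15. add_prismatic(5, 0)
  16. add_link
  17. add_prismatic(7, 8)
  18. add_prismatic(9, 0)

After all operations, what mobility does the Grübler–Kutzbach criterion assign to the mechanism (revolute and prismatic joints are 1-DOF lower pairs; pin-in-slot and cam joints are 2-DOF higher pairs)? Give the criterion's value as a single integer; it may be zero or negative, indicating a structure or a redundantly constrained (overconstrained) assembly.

M = 14

link 0 = ground. State L|J1|J2 = 1|0|0
+link1  2|0|0
+link2  3|0|0
+link3  4|0|0
C(0,1) f=2→J2  4|0|1
C(3,2) f=2→J2  4|0|2
+link4  5|0|2
+link5  6|0|2
PS(0,2) f=2→J2  6|0|3
+link6  7|0|3
+link7  8|0|3
PS(1,7) f=2→J2  8|0|4
R(4,6) f=1→J1  8|1|4
+link8  9|1|4
C(2,4) f=2→J2  9|1|5
P(5,0) f=1→J1  9|2|5
+link9  10|2|5
P(7,8) f=1→J1  10|3|5
P(9,0) f=1→J1  10|4|5
M = 3(10−1)−2·4−5 = 27−8−5 = 14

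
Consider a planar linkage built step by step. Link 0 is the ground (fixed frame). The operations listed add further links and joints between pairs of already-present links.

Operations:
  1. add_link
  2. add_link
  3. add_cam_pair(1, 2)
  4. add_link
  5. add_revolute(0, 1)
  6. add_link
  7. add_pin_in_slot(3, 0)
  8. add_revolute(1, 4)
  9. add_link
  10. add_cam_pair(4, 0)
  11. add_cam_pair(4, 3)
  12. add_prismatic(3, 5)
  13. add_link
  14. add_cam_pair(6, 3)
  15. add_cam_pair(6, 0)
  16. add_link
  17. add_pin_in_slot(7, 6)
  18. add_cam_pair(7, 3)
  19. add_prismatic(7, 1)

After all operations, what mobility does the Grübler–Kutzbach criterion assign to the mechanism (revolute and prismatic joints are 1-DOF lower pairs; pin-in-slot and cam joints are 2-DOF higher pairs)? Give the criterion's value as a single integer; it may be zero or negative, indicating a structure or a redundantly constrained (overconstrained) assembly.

[1;0;0] (link 0 is ground)
L+ [2;0;0]
L+ [3;0;0]
C(1,2)∈J2 [3;0;1]
L+ [4;0;1]
R(0,1)∈J1 [4;1;1]
L+ [5;1;1]
PS(3,0)∈J2 [5;1;2]
R(1,4)∈J1 [5;2;2]
L+ [6;2;2]
C(4,0)∈J2 [6;2;3]
C(4,3)∈J2 [6;2;4]
P(3,5)∈J1 [6;3;4]
L+ [7;3;4]
C(6,3)∈J2 [7;3;5]
C(6,0)∈J2 [7;3;6]
L+ [8;3;6]
PS(7,6)∈J2 [8;3;7]
C(7,3)∈J2 [8;3;8]
P(7,1)∈J1 [8;4;8]
mobility = 21 − 8 − 8 = 5

M = 5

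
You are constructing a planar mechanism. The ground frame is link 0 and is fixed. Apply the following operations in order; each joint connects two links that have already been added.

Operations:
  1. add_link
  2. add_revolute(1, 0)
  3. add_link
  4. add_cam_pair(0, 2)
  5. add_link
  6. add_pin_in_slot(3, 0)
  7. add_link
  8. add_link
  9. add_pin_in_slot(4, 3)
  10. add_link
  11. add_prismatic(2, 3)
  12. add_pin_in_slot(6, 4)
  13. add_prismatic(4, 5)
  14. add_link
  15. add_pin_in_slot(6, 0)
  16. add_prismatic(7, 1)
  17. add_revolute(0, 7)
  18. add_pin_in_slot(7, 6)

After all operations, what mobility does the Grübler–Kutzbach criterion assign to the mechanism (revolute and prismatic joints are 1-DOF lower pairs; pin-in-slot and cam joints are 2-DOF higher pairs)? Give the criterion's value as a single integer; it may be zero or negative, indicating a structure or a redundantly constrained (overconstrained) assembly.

M = 5

L=1 J1=0 J2=0
add link → L=2 J1=0 J2=0
R@1,0 dof=1 J1 → L=2 J1=1 J2=0
add link → L=3 J1=1 J2=0
C@0,2 dof=2 J2 → L=3 J1=1 J2=1
add link → L=4 J1=1 J2=1
PS@3,0 dof=2 J2 → L=4 J1=1 J2=2
add link → L=5 J1=1 J2=2
add link → L=6 J1=1 J2=2
PS@4,3 dof=2 J2 → L=6 J1=1 J2=3
add link → L=7 J1=1 J2=3
P@2,3 dof=1 J1 → L=7 J1=2 J2=3
PS@6,4 dof=2 J2 → L=7 J1=2 J2=4
P@4,5 dof=1 J1 → L=7 J1=3 J2=4
add link → L=8 J1=3 J2=4
PS@6,0 dof=2 J2 → L=8 J1=3 J2=5
P@7,1 dof=1 J1 → L=8 J1=4 J2=5
R@0,7 dof=1 J1 → L=8 J1=5 J2=5
PS@7,6 dof=2 J2 → L=8 J1=5 J2=6
M=3(L−1)−2J1−J2=3·7−2·5−6=5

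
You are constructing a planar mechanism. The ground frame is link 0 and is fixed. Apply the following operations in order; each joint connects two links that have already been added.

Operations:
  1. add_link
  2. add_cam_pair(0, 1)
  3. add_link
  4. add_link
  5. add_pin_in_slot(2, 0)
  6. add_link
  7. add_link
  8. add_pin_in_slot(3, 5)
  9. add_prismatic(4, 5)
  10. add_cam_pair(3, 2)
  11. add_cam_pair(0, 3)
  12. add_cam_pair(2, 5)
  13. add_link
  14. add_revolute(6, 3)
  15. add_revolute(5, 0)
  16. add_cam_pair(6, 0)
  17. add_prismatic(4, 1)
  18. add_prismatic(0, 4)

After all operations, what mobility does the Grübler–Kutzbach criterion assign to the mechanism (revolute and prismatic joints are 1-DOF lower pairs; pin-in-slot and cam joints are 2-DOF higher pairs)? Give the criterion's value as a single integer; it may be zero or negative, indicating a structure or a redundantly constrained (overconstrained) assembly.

(L,J1,J2)=(1,0,0); link0 fixed
link1: (2,0,0)
C 0-1 [J2]: (2,0,1)
link2: (3,0,1)
link3: (4,0,1)
PS 2-0 [J2]: (4,0,2)
link4: (5,0,2)
link5: (6,0,2)
PS 3-5 [J2]: (6,0,3)
P 4-5 [J1]: (6,1,3)
C 3-2 [J2]: (6,1,4)
C 0-3 [J2]: (6,1,5)
C 2-5 [J2]: (6,1,6)
link6: (7,1,6)
R 6-3 [J1]: (7,2,6)
R 5-0 [J1]: (7,3,6)
C 6-0 [J2]: (7,3,7)
P 4-1 [J1]: (7,4,7)
P 0-4 [J1]: (7,5,7)
Grübler: 3·6 − 2·5 − 7 = 1

M = 1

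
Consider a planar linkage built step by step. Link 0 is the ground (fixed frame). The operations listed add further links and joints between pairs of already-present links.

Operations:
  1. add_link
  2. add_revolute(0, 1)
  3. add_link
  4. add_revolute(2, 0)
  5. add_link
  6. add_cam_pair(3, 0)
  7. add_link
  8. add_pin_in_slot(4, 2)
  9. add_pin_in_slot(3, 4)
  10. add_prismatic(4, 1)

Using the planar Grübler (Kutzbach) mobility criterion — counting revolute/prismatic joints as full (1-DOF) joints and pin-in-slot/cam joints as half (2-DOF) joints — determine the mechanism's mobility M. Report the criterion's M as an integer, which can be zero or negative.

(L,J1,J2)=(1,0,0); link0 fixed
link1: (2,0,0)
R 0-1 [J1]: (2,1,0)
link2: (3,1,0)
R 2-0 [J1]: (3,2,0)
link3: (4,2,0)
C 3-0 [J2]: (4,2,1)
link4: (5,2,1)
PS 4-2 [J2]: (5,2,2)
PS 3-4 [J2]: (5,2,3)
P 4-1 [J1]: (5,3,3)
Grübler: 3·4 − 2·3 − 3 = 3

M = 3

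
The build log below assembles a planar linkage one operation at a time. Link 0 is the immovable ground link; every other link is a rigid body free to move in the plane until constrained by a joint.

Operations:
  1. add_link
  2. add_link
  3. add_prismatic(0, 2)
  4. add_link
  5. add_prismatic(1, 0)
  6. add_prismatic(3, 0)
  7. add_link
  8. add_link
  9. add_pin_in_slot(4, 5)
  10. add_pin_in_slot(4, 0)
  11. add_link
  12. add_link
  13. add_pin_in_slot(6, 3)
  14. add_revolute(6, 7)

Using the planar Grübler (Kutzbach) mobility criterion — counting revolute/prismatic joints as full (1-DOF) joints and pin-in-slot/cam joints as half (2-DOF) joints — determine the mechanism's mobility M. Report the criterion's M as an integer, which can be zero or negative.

M = 10

ground; <1,0,0>
#1 <2,0,0>
#2 <3,0,0>
P:0↔2 J1 <3,1,0>
#3 <4,1,0>
P:1↔0 J1 <4,2,0>
P:3↔0 J1 <4,3,0>
#4 <5,3,0>
#5 <6,3,0>
PS:4↔5 J2 <6,3,1>
PS:4↔0 J2 <6,3,2>
#6 <7,3,2>
#7 <8,3,2>
PS:6↔3 J2 <8,3,3>
R:6↔7 J1 <8,4,3>
3×7 − 2×4 − 1×3 = 10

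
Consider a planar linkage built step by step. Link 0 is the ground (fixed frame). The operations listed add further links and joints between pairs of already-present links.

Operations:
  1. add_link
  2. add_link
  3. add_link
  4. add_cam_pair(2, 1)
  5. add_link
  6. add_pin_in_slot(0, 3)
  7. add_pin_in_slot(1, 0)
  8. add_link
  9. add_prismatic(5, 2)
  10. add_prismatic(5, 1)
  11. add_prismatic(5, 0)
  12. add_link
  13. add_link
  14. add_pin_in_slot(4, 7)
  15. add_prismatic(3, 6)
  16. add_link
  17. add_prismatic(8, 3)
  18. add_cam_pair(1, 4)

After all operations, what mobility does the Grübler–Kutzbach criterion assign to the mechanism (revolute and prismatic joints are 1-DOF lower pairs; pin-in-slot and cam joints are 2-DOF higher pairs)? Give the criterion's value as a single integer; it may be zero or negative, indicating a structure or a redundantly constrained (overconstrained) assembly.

M = 9

ground; <1,0,0>
#1 <2,0,0>
#2 <3,0,0>
#3 <4,0,0>
C:2↔1 J2 <4,0,1>
#4 <5,0,1>
PS:0↔3 J2 <5,0,2>
PS:1↔0 J2 <5,0,3>
#5 <6,0,3>
P:5↔2 J1 <6,1,3>
P:5↔1 J1 <6,2,3>
P:5↔0 J1 <6,3,3>
#6 <7,3,3>
#7 <8,3,3>
PS:4↔7 J2 <8,3,4>
P:3↔6 J1 <8,4,4>
#8 <9,4,4>
P:8↔3 J1 <9,5,4>
C:1↔4 J2 <9,5,5>
3×8 − 2×5 − 1×5 = 9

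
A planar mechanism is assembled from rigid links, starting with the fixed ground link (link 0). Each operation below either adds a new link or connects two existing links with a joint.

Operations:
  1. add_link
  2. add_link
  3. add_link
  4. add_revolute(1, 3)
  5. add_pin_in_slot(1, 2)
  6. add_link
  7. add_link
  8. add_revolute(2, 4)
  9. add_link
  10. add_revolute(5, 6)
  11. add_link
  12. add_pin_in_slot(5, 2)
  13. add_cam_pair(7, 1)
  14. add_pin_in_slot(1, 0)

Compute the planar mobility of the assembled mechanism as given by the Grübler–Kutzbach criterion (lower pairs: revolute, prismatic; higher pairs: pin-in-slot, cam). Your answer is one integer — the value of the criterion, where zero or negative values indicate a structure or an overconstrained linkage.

M = 11

(L,J1,J2)=(1,0,0); link0 fixed
link1: (2,0,0)
link2: (3,0,0)
link3: (4,0,0)
R 1-3 [J1]: (4,1,0)
PS 1-2 [J2]: (4,1,1)
link4: (5,1,1)
link5: (6,1,1)
R 2-4 [J1]: (6,2,1)
link6: (7,2,1)
R 5-6 [J1]: (7,3,1)
link7: (8,3,1)
PS 5-2 [J2]: (8,3,2)
C 7-1 [J2]: (8,3,3)
PS 1-0 [J2]: (8,3,4)
Grübler: 3·7 − 2·3 − 4 = 11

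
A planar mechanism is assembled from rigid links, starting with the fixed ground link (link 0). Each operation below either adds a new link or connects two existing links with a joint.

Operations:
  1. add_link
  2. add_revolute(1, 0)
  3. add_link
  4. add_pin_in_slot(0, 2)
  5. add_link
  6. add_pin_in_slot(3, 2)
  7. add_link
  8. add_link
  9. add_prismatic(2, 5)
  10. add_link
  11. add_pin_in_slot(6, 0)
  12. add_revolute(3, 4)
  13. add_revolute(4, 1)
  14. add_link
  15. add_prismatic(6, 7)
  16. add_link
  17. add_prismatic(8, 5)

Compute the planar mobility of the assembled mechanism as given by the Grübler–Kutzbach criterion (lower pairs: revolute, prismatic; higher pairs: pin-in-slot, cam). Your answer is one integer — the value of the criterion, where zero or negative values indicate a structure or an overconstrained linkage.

ground; <1,0,0>
#1 <2,0,0>
R:1↔0 J1 <2,1,0>
#2 <3,1,0>
PS:0↔2 J2 <3,1,1>
#3 <4,1,1>
PS:3↔2 J2 <4,1,2>
#4 <5,1,2>
#5 <6,1,2>
P:2↔5 J1 <6,2,2>
#6 <7,2,2>
PS:6↔0 J2 <7,2,3>
R:3↔4 J1 <7,3,3>
R:4↔1 J1 <7,4,3>
#7 <8,4,3>
P:6↔7 J1 <8,5,3>
#8 <9,5,3>
P:8↔5 J1 <9,6,3>
3×8 − 2×6 − 1×3 = 9

M = 9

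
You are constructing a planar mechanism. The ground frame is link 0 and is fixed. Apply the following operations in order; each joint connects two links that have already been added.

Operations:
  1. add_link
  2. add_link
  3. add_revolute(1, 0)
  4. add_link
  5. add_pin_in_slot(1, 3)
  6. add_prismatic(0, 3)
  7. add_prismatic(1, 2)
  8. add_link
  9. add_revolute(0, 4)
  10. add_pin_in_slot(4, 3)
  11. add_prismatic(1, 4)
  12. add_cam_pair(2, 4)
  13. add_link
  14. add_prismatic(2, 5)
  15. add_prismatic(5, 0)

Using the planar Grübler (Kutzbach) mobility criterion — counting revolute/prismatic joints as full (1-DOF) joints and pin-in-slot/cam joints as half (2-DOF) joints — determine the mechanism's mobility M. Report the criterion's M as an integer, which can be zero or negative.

[1;0;0] (link 0 is ground)
L+ [2;0;0]
L+ [3;0;0]
R(1,0)∈J1 [3;1;0]
L+ [4;1;0]
PS(1,3)∈J2 [4;1;1]
P(0,3)∈J1 [4;2;1]
P(1,2)∈J1 [4;3;1]
L+ [5;3;1]
R(0,4)∈J1 [5;4;1]
PS(4,3)∈J2 [5;4;2]
P(1,4)∈J1 [5;5;2]
C(2,4)∈J2 [5;5;3]
L+ [6;5;3]
P(2,5)∈J1 [6;6;3]
P(5,0)∈J1 [6;7;3]
mobility = 15 − 14 − 3 = -2

M = -2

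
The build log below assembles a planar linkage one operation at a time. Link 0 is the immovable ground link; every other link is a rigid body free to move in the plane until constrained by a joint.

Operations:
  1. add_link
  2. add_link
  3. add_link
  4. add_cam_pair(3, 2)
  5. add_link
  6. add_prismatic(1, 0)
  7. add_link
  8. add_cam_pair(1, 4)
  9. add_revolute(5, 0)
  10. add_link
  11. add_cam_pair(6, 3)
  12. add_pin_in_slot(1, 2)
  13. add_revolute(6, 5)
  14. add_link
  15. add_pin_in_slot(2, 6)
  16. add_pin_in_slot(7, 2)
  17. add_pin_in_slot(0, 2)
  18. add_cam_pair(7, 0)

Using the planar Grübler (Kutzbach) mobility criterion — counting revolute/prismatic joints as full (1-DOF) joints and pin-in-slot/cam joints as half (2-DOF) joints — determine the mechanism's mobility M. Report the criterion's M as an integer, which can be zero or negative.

[1;0;0] (link 0 is ground)
L+ [2;0;0]
L+ [3;0;0]
L+ [4;0;0]
C(3,2)∈J2 [4;0;1]
L+ [5;0;1]
P(1,0)∈J1 [5;1;1]
L+ [6;1;1]
C(1,4)∈J2 [6;1;2]
R(5,0)∈J1 [6;2;2]
L+ [7;2;2]
C(6,3)∈J2 [7;2;3]
PS(1,2)∈J2 [7;2;4]
R(6,5)∈J1 [7;3;4]
L+ [8;3;4]
PS(2,6)∈J2 [8;3;5]
PS(7,2)∈J2 [8;3;6]
PS(0,2)∈J2 [8;3;7]
C(7,0)∈J2 [8;3;8]
mobility = 21 − 6 − 8 = 7

M = 7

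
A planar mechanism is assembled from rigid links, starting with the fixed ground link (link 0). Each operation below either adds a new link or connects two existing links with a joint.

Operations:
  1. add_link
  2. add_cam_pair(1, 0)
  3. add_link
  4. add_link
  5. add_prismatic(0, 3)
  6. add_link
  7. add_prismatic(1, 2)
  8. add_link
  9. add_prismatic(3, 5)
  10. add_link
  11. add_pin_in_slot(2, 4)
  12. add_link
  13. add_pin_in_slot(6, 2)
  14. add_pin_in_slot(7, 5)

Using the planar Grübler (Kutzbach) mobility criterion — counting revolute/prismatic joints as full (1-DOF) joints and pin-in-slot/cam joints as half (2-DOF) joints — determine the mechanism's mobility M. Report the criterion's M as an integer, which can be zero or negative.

M = 11

(L,J1,J2)=(1,0,0); link0 fixed
link1: (2,0,0)
C 1-0 [J2]: (2,0,1)
link2: (3,0,1)
link3: (4,0,1)
P 0-3 [J1]: (4,1,1)
link4: (5,1,1)
P 1-2 [J1]: (5,2,1)
link5: (6,2,1)
P 3-5 [J1]: (6,3,1)
link6: (7,3,1)
PS 2-4 [J2]: (7,3,2)
link7: (8,3,2)
PS 6-2 [J2]: (8,3,3)
PS 7-5 [J2]: (8,3,4)
Grübler: 3·7 − 2·3 − 4 = 11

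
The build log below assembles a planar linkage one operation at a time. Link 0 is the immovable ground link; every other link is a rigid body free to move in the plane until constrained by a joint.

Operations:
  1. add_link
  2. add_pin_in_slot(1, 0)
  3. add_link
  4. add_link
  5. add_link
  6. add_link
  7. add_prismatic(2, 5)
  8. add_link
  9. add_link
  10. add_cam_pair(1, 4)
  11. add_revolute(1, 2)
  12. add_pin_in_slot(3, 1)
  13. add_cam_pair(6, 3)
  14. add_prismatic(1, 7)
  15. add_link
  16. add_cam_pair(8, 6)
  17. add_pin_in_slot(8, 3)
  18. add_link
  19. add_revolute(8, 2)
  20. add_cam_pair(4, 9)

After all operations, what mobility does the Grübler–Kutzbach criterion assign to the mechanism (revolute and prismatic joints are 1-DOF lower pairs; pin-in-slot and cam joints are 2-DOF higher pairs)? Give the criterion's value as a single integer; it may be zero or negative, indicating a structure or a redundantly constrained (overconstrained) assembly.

(L,J1,J2)=(1,0,0); link0 fixed
link1: (2,0,0)
PS 1-0 [J2]: (2,0,1)
link2: (3,0,1)
link3: (4,0,1)
link4: (5,0,1)
link5: (6,0,1)
P 2-5 [J1]: (6,1,1)
link6: (7,1,1)
link7: (8,1,1)
C 1-4 [J2]: (8,1,2)
R 1-2 [J1]: (8,2,2)
PS 3-1 [J2]: (8,2,3)
C 6-3 [J2]: (8,2,4)
P 1-7 [J1]: (8,3,4)
link8: (9,3,4)
C 8-6 [J2]: (9,3,5)
PS 8-3 [J2]: (9,3,6)
link9: (10,3,6)
R 8-2 [J1]: (10,4,6)
C 4-9 [J2]: (10,4,7)
Grübler: 3·9 − 2·4 − 7 = 12

M = 12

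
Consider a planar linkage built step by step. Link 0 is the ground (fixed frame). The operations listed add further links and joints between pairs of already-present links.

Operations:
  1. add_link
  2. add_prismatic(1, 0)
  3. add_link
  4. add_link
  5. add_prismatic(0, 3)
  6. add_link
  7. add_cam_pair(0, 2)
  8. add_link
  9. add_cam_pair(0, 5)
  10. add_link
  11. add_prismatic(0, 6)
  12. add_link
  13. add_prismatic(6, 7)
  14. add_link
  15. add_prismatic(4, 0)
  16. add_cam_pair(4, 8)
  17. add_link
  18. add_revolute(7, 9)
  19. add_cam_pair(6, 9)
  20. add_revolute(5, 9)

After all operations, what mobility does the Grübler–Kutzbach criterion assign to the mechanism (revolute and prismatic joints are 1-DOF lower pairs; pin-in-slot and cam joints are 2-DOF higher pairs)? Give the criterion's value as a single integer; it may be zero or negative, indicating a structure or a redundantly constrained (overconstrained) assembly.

M = 9

ground; <1,0,0>
#1 <2,0,0>
P:1↔0 J1 <2,1,0>
#2 <3,1,0>
#3 <4,1,0>
P:0↔3 J1 <4,2,0>
#4 <5,2,0>
C:0↔2 J2 <5,2,1>
#5 <6,2,1>
C:0↔5 J2 <6,2,2>
#6 <7,2,2>
P:0↔6 J1 <7,3,2>
#7 <8,3,2>
P:6↔7 J1 <8,4,2>
#8 <9,4,2>
P:4↔0 J1 <9,5,2>
C:4↔8 J2 <9,5,3>
#9 <10,5,3>
R:7↔9 J1 <10,6,3>
C:6↔9 J2 <10,6,4>
R:5↔9 J1 <10,7,4>
3×9 − 2×7 − 1×4 = 9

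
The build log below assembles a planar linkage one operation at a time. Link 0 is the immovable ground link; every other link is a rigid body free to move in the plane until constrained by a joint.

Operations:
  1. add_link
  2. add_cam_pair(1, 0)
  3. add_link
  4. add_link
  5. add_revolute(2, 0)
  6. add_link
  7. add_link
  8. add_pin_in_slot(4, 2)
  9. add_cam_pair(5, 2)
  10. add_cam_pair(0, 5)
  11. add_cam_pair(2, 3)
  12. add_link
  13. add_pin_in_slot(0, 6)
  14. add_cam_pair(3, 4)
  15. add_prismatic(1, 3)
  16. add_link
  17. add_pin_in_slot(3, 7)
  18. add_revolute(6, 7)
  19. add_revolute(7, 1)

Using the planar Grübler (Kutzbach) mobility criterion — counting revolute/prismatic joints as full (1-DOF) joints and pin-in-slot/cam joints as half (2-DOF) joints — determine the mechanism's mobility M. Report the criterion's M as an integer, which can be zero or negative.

M = 5

L=1 J1=0 J2=0
add link → L=2 J1=0 J2=0
C@1,0 dof=2 J2 → L=2 J1=0 J2=1
add link → L=3 J1=0 J2=1
add link → L=4 J1=0 J2=1
R@2,0 dof=1 J1 → L=4 J1=1 J2=1
add link → L=5 J1=1 J2=1
add link → L=6 J1=1 J2=1
PS@4,2 dof=2 J2 → L=6 J1=1 J2=2
C@5,2 dof=2 J2 → L=6 J1=1 J2=3
C@0,5 dof=2 J2 → L=6 J1=1 J2=4
C@2,3 dof=2 J2 → L=6 J1=1 J2=5
add link → L=7 J1=1 J2=5
PS@0,6 dof=2 J2 → L=7 J1=1 J2=6
C@3,4 dof=2 J2 → L=7 J1=1 J2=7
P@1,3 dof=1 J1 → L=7 J1=2 J2=7
add link → L=8 J1=2 J2=7
PS@3,7 dof=2 J2 → L=8 J1=2 J2=8
R@6,7 dof=1 J1 → L=8 J1=3 J2=8
R@7,1 dof=1 J1 → L=8 J1=4 J2=8
M=3(L−1)−2J1−J2=3·7−2·4−8=5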